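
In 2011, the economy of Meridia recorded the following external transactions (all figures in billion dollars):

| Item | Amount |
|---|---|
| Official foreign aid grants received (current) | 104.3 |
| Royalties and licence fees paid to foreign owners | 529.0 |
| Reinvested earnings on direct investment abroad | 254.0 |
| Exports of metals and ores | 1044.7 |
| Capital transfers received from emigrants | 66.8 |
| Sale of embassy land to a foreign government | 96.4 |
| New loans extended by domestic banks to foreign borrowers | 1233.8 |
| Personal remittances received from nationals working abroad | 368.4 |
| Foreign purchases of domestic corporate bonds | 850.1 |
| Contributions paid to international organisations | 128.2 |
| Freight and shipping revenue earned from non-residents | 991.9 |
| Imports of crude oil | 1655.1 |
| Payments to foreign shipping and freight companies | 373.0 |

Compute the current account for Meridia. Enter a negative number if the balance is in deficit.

Goods: -1655.1 + 1044.7 = -610.4
Services: -529.0 - 373.0 + 991.9 = 89.9
Primary income: 254.0
Secondary income: -128.2 + 104.3 + 368.4 = 344.5
Current account = (-610.4) + 89.9 + 254.0 + 344.5 = 78.0
(Excluded from the current account — capital account: capital transfers received from emigrants 66.8, sale of embassy land to a foreign government 96.4; financial account: new loans extended by domestic banks to foreign borrowers 1233.8, foreign purchases of domestic corporate bonds 850.1.)

78.0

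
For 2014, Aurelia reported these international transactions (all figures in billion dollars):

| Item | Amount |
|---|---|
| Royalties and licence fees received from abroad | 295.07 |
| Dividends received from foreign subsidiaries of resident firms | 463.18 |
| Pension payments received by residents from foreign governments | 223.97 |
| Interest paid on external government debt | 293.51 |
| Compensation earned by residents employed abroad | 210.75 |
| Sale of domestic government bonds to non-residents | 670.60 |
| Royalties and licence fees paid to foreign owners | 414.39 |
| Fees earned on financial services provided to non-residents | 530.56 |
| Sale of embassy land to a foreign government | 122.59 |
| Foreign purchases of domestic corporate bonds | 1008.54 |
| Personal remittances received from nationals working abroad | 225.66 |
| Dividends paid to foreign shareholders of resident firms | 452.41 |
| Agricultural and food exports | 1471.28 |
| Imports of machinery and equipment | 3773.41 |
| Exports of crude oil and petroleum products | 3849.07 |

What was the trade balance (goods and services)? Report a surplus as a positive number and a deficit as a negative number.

1958.18

Goods: 1471.28 - 3773.41 + 3849.07 = 1546.94
Services: -414.39 + 530.56 + 295.07 = 411.24
Trade balance = 1546.94 + 411.24 = 1958.18
(Excluded from the trade balance — primary income: dividends received from foreign subsidiaries of resident firms 463.18, interest paid on external government debt 293.51, compensation earned by residents employed abroad 210.75, dividends paid to foreign shareholders of resident firms 452.41; secondary income: pension payments received by residents from foreign governments 223.97, personal remittances received from nationals working abroad 225.66; financial account: sale of domestic government bonds to non-residents 670.60, foreign purchases of domestic corporate bonds 1008.54; capital account: sale of embassy land to a foreign government 122.59.)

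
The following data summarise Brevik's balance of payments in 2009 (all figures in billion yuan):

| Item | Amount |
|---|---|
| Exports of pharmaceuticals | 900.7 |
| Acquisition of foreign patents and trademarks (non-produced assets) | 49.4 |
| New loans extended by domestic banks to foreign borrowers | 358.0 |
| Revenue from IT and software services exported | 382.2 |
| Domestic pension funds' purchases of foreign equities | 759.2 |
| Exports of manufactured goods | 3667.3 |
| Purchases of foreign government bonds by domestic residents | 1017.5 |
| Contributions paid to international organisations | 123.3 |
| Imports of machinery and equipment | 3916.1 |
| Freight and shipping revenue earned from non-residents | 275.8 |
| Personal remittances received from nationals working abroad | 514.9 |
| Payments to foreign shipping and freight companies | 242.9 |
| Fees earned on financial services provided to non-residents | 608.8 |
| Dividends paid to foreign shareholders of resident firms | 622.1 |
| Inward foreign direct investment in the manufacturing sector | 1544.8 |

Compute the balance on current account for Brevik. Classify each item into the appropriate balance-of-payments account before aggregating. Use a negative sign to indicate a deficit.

Goods: 900.7 + 3667.3 - 3916.1 = 651.9
Services: 275.8 - 242.9 + 382.2 + 608.8 = 1023.9
Primary income: -622.1
Secondary income: -123.3 + 514.9 = 391.6
Current account = 651.9 + 1023.9 + (-622.1) + 391.6 = 1445.3
(Excluded from the current account — capital account: acquisition of foreign patents and trademarks (non-produced assets) 49.4; financial account: new loans extended by domestic banks to foreign borrowers 358.0, domestic pension funds' purchases of foreign equities 759.2, purchases of foreign government bonds by domestic residents 1017.5, inward foreign direct investment in the manufacturing sector 1544.8.)

1445.3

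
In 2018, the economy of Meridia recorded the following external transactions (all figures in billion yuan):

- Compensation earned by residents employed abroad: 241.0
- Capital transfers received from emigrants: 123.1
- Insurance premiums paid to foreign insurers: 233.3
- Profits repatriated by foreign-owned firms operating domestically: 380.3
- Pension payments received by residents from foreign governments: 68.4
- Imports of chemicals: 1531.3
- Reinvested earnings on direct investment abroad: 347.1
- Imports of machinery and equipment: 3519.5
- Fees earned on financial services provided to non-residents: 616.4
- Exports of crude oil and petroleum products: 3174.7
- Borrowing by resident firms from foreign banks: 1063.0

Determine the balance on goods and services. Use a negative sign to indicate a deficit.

Goods: 3174.7 - 3519.5 - 1531.3 = -1876.1
Services: 616.4 - 233.3 = 383.1
Trade balance = -1876.1 + 383.1 = -1493.0
(Excluded from the trade balance — primary income: compensation earned by residents employed abroad 241.0, profits repatriated by foreign-owned firms operating domestically 380.3, reinvested earnings on direct investment abroad 347.1; capital account: capital transfers received from emigrants 123.1; secondary income: pension payments received by residents from foreign governments 68.4; financial account: borrowing by resident firms from foreign banks 1063.0.)

-1493.0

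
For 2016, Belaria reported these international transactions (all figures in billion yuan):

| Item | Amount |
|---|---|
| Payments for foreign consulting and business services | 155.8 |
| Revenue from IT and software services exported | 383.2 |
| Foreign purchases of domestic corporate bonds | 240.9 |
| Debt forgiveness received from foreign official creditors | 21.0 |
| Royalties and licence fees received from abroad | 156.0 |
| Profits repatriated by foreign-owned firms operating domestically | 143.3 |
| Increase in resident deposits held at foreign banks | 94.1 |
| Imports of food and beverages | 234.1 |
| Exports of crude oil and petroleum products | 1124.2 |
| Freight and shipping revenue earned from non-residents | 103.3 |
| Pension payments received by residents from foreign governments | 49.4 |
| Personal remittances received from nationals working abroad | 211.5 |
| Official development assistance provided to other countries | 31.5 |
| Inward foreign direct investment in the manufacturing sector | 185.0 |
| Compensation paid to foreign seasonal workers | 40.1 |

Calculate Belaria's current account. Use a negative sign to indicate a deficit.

1422.8

Goods: -234.1 + 1124.2 = 890.1
Services: 383.2 - 155.8 + 103.3 + 156.0 = 486.7
Primary income: -40.1 - 143.3 = -183.4
Secondary income: 211.5 - 31.5 + 49.4 = 229.4
Current account = 890.1 + 486.7 + (-183.4) + 229.4 = 1422.8
(Excluded from the current account — financial account: foreign purchases of domestic corporate bonds 240.9, increase in resident deposits held at foreign banks 94.1, inward foreign direct investment in the manufacturing sector 185.0; capital account: debt forgiveness received from foreign official creditors 21.0.)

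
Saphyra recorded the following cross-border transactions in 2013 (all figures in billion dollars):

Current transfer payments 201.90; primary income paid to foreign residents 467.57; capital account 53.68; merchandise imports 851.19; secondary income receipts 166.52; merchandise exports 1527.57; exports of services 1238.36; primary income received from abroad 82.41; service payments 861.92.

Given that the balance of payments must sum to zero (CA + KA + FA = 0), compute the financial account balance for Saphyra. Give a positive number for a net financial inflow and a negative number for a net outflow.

Goods balance = 1527.57 - 851.19 = 676.38
Services balance = 1238.36 - 861.92 = 376.44
Trade balance (goods + services) = 676.38 + 376.44 = 1052.82
Net primary income = 82.41 - 467.57 = -385.16
Net secondary income = 166.52 - 201.90 = -35.38
Current account = 1052.82 + (-385.16) + (-35.38) = 632.28
Financial account = -(632.28 + 53.68) = -685.96

-685.96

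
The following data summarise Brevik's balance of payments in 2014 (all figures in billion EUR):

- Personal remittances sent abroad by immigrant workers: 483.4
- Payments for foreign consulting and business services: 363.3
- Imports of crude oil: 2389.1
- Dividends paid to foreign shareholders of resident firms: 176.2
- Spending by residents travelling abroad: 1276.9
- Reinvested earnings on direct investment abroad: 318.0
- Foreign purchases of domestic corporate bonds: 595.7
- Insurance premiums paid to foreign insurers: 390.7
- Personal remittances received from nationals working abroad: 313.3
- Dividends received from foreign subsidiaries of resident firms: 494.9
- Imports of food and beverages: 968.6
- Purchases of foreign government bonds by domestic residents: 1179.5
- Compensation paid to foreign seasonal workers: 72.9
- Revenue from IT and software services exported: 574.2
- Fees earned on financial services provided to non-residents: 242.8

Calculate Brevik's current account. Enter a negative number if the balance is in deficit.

-4177.9

Goods: -968.6 - 2389.1 = -3357.7
Services: -1276.9 - 363.3 + 574.2 + 242.8 - 390.7 = -1213.9
Primary income: -72.9 - 176.2 + 494.9 + 318.0 = 563.8
Secondary income: -483.4 + 313.3 = -170.1
Current account = (-3357.7) + (-1213.9) + 563.8 + (-170.1) = -4177.9
(Excluded from the current account — financial account: foreign purchases of domestic corporate bonds 595.7, purchases of foreign government bonds by domestic residents 1179.5.)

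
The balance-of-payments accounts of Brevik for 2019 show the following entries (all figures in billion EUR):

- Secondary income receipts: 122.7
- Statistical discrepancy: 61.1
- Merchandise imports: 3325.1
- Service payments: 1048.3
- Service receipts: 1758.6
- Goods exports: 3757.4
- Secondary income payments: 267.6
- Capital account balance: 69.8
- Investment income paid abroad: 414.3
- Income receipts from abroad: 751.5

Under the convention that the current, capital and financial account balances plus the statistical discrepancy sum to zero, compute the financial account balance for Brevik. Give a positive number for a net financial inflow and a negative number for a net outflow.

-1465.8

Goods balance = 3757.4 - 3325.1 = 432.3
Services balance = 1758.6 - 1048.3 = 710.3
Trade balance (goods + services) = 432.3 + 710.3 = 1142.6
Net primary income = 751.5 - 414.3 = 337.2
Net secondary income = 122.7 - 267.6 = -144.9
Current account = 1142.6 + 337.2 + (-144.9) = 1334.9
Financial account = -(1334.9 + 69.8 + 61.1) = -1465.8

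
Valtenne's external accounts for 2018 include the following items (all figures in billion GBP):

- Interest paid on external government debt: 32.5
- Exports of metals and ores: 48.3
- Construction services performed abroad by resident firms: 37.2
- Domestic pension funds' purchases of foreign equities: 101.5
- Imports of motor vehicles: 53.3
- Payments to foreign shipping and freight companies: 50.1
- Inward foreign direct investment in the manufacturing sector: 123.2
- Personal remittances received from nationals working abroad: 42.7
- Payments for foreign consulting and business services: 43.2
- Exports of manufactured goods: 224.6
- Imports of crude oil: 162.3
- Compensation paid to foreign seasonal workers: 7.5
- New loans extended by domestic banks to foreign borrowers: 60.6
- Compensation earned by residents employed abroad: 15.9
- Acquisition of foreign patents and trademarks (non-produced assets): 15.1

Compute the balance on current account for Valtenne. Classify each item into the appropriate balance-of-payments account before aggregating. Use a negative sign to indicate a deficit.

Goods: -162.3 + 224.6 - 53.3 + 48.3 = 57.3
Services: -50.1 - 43.2 + 37.2 = -56.1
Primary income: 15.9 - 32.5 - 7.5 = -24.1
Secondary income: 42.7
Current account = 57.3 + (-56.1) + (-24.1) + 42.7 = 19.8
(Excluded from the current account — financial account: domestic pension funds' purchases of foreign equities 101.5, inward foreign direct investment in the manufacturing sector 123.2, new loans extended by domestic banks to foreign borrowers 60.6; capital account: acquisition of foreign patents and trademarks (non-produced assets) 15.1.)

19.8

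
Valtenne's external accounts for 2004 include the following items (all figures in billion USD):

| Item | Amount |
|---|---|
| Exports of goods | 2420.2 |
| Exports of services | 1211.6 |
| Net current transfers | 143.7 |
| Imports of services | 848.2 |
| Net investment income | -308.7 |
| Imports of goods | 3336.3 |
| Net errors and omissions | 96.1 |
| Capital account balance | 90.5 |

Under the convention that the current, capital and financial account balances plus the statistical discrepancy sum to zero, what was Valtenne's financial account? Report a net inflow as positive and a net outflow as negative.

Goods balance = 2420.2 - 3336.3 = -916.1
Services balance = 1211.6 - 848.2 = 363.4
Trade balance (goods + services) = -916.1 + 363.4 = -552.7
Net primary income = -308.7
Net secondary income = 143.7
Current account = -552.7 + (-308.7) + 143.7 = -717.7
Financial account = -(-717.7 + 90.5 + 96.1) = 531.1

531.1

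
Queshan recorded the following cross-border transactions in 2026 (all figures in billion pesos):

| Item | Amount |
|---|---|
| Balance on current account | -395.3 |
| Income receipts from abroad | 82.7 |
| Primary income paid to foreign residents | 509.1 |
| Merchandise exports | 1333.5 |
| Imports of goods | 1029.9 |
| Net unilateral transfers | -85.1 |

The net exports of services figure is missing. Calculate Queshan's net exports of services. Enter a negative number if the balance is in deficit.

-187.4

Current account = goods balance + services balance + net primary income + net secondary income
Sum of the known components = -207.9
Net exports of services = CA - (known components) = -395.3 - (-207.9) = -187.4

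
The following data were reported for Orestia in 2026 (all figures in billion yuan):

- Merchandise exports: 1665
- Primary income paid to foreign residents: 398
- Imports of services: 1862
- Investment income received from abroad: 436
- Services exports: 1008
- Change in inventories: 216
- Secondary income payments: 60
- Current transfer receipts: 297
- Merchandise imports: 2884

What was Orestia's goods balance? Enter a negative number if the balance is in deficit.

Goods balance = 1665 - 2884 = -1219

-1219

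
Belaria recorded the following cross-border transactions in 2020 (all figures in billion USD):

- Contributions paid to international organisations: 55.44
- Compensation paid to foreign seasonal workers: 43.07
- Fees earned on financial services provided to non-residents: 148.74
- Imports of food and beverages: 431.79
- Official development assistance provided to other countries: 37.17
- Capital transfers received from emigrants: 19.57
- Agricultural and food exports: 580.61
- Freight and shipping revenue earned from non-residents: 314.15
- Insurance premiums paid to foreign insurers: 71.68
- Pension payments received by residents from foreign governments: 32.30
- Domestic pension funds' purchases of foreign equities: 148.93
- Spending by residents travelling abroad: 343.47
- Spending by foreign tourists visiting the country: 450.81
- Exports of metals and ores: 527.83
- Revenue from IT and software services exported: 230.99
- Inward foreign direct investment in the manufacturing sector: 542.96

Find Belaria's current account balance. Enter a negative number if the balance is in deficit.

1302.81

Goods: 527.83 - 431.79 + 580.61 = 676.65
Services: -343.47 + 230.99 + 450.81 + 148.74 - 71.68 + 314.15 = 729.54
Primary income: -43.07
Secondary income: -55.44 - 37.17 + 32.30 = -60.31
Current account = 676.65 + 729.54 + (-43.07) + (-60.31) = 1302.81
(Excluded from the current account — capital account: capital transfers received from emigrants 19.57; financial account: domestic pension funds' purchases of foreign equities 148.93, inward foreign direct investment in the manufacturing sector 542.96.)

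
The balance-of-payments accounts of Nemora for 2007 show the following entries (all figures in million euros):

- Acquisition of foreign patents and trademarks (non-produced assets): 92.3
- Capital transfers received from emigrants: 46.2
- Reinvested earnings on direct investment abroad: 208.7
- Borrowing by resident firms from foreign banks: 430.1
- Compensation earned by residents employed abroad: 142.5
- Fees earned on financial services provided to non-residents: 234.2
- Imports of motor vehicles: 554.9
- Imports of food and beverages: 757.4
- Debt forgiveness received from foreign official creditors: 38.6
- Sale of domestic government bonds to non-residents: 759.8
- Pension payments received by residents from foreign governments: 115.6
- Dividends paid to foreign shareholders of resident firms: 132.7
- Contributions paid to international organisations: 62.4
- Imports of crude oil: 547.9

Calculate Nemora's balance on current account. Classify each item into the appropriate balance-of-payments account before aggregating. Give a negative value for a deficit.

-1354.3

Goods: -757.4 - 554.9 - 547.9 = -1860.2
Services: 234.2
Primary income: -132.7 + 142.5 + 208.7 = 218.5
Secondary income: -62.4 + 115.6 = 53.2
Current account = (-1860.2) + 234.2 + 218.5 + 53.2 = -1354.3
(Excluded from the current account — capital account: acquisition of foreign patents and trademarks (non-produced assets) 92.3, capital transfers received from emigrants 46.2, debt forgiveness received from foreign official creditors 38.6; financial account: borrowing by resident firms from foreign banks 430.1, sale of domestic government bonds to non-residents 759.8.)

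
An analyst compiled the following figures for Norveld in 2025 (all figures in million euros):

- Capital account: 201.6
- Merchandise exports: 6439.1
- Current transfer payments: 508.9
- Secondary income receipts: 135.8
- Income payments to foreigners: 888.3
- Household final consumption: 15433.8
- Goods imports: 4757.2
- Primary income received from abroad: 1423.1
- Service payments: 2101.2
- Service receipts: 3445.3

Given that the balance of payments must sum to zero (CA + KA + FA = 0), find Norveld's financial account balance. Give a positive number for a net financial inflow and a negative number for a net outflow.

Goods balance = 6439.1 - 4757.2 = 1681.9
Services balance = 3445.3 - 2101.2 = 1344.1
Trade balance (goods + services) = 1681.9 + 1344.1 = 3026.0
Net primary income = 1423.1 - 888.3 = 534.8
Net secondary income = 135.8 - 508.9 = -373.1
Current account = 3026.0 + 534.8 + (-373.1) = 3187.7
Financial account = -(3187.7 + 201.6) = -3389.3

-3389.3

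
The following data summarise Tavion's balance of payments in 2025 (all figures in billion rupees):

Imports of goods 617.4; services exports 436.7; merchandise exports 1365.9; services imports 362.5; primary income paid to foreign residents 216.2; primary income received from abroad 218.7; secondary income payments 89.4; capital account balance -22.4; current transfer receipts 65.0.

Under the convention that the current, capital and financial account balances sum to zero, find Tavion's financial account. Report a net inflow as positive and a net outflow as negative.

Goods balance = 1365.9 - 617.4 = 748.5
Services balance = 436.7 - 362.5 = 74.2
Trade balance (goods + services) = 748.5 + 74.2 = 822.7
Net primary income = 218.7 - 216.2 = 2.5
Net secondary income = 65.0 - 89.4 = -24.4
Current account = 822.7 + 2.5 + (-24.4) = 800.8
Financial account = -(800.8 + (-22.4)) = -778.4

-778.4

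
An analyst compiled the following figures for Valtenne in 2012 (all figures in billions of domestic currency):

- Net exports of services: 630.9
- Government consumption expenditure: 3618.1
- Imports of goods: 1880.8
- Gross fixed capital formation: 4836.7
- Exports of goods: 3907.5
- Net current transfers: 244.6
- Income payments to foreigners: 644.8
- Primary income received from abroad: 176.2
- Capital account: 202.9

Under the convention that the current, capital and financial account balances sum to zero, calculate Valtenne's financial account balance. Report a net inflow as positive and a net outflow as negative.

Goods balance = 3907.5 - 1880.8 = 2026.7
Services balance = 630.9
Trade balance (goods + services) = 2026.7 + 630.9 = 2657.6
Net primary income = 176.2 - 644.8 = -468.6
Net secondary income = 244.6
Current account = 2657.6 + (-468.6) + 244.6 = 2433.6
Financial account = -(2433.6 + 202.9) = -2636.5

-2636.5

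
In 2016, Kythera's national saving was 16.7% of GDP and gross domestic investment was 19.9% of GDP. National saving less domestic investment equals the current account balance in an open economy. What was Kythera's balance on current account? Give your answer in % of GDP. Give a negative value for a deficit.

CA = S - I = 16.7 - 19.9 = -3.2

-3.2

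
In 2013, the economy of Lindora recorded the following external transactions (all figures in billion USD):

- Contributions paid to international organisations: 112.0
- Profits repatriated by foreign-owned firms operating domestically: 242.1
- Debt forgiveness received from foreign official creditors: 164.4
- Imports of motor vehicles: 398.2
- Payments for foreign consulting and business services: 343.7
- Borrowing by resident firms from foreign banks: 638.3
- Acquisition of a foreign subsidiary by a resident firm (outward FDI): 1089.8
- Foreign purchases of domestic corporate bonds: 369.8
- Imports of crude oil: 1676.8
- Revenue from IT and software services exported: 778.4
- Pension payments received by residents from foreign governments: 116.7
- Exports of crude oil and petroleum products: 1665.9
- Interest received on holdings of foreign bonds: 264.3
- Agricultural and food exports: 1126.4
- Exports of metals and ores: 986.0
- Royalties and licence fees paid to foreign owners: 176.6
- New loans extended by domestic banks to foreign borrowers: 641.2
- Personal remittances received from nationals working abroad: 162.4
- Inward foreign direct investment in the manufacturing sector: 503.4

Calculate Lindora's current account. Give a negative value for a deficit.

2150.7

Goods: 1126.4 - 398.2 + 986.0 - 1676.8 + 1665.9 = 1703.3
Services: -176.6 - 343.7 + 778.4 = 258.1
Primary income: 264.3 - 242.1 = 22.2
Secondary income: -112.0 + 162.4 + 116.7 = 167.1
Current account = 1703.3 + 258.1 + 22.2 + 167.1 = 2150.7
(Excluded from the current account — capital account: debt forgiveness received from foreign official creditors 164.4; financial account: borrowing by resident firms from foreign banks 638.3, acquisition of a foreign subsidiary by a resident firm (outward FDI) 1089.8, foreign purchases of domestic corporate bonds 369.8, new loans extended by domestic banks to foreign borrowers 641.2, inward foreign direct investment in the manufacturing sector 503.4.)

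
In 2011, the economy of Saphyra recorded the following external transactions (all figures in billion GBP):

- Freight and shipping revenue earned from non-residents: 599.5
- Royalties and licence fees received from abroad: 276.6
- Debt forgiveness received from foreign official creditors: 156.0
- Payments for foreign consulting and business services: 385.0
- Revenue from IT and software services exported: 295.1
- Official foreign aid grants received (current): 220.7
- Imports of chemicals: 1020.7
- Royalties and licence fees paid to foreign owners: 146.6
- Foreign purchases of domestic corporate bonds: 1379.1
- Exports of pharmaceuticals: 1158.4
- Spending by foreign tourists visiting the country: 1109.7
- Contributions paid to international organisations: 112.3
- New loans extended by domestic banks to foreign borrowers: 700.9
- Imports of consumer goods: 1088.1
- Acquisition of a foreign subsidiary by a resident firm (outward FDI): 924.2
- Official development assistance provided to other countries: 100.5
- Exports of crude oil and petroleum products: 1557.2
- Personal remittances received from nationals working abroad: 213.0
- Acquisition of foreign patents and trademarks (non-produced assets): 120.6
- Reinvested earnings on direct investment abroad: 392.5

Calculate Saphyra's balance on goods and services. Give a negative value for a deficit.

2356.1

Goods: 1158.4 - 1088.1 - 1020.7 + 1557.2 = 606.8
Services: 599.5 + 295.1 + 1109.7 + 276.6 - 385.0 - 146.6 = 1749.3
Trade balance = 606.8 + 1749.3 = 2356.1
(Excluded from the trade balance — capital account: debt forgiveness received from foreign official creditors 156.0, acquisition of foreign patents and trademarks (non-produced assets) 120.6; secondary income: official foreign aid grants received (current) 220.7, contributions paid to international organisations 112.3, official development assistance provided to other countries 100.5, personal remittances received from nationals working abroad 213.0; financial account: foreign purchases of domestic corporate bonds 1379.1, new loans extended by domestic banks to foreign borrowers 700.9, acquisition of a foreign subsidiary by a resident firm (outward FDI) 924.2; primary income: reinvested earnings on direct investment abroad 392.5.)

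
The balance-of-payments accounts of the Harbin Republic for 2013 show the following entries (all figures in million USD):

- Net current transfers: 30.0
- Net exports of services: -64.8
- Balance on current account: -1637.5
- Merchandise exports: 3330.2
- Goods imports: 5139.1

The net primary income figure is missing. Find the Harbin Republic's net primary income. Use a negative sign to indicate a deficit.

206.2

Current account = goods balance + services balance + net primary income + net secondary income
Sum of the known components = -1843.7
Net primary income = CA - (known components) = -1637.5 - (-1843.7) = 206.2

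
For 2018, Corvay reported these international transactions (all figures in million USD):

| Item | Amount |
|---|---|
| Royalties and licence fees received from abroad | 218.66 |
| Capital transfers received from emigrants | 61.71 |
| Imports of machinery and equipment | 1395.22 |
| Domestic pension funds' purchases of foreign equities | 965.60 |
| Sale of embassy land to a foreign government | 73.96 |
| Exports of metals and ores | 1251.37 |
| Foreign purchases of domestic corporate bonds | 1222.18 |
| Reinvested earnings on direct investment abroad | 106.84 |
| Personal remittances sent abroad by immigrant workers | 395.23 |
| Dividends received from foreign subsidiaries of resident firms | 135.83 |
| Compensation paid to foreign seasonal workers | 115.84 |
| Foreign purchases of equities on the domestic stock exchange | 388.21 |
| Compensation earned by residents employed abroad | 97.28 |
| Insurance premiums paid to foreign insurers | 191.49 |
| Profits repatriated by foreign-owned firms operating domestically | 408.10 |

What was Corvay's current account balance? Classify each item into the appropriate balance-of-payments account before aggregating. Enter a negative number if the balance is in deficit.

-695.90

Goods: 1251.37 - 1395.22 = -143.85
Services: -191.49 + 218.66 = 27.17
Primary income: -408.10 - 115.84 + 106.84 + 135.83 + 97.28 = -183.99
Secondary income: -395.23
Current account = (-143.85) + 27.17 + (-183.99) + (-395.23) = -695.90
(Excluded from the current account — capital account: capital transfers received from emigrants 61.71, sale of embassy land to a foreign government 73.96; financial account: domestic pension funds' purchases of foreign equities 965.60, foreign purchases of domestic corporate bonds 1222.18, foreign purchases of equities on the domestic stock exchange 388.21.)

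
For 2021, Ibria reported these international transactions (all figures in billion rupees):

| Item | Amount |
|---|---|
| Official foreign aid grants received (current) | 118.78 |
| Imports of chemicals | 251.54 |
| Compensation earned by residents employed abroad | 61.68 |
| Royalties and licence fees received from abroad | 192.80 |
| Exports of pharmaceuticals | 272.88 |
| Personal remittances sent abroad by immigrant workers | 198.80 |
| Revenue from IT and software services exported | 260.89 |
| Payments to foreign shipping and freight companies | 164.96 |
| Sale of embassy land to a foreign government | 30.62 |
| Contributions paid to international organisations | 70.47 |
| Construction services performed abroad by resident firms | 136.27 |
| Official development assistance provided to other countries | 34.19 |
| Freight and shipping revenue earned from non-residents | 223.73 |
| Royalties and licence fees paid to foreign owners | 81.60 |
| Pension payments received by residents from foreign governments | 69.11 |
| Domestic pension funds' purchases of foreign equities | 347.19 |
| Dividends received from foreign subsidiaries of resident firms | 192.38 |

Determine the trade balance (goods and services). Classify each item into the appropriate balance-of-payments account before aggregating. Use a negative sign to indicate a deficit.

588.47

Goods: -251.54 + 272.88 = 21.34
Services: -81.60 + 260.89 + 192.80 + 223.73 - 164.96 + 136.27 = 567.13
Trade balance = 21.34 + 567.13 = 588.47
(Excluded from the trade balance — secondary income: official foreign aid grants received (current) 118.78, personal remittances sent abroad by immigrant workers 198.80, contributions paid to international organisations 70.47, official development assistance provided to other countries 34.19, pension payments received by residents from foreign governments 69.11; primary income: compensation earned by residents employed abroad 61.68, dividends received from foreign subsidiaries of resident firms 192.38; capital account: sale of embassy land to a foreign government 30.62; financial account: domestic pension funds' purchases of foreign equities 347.19.)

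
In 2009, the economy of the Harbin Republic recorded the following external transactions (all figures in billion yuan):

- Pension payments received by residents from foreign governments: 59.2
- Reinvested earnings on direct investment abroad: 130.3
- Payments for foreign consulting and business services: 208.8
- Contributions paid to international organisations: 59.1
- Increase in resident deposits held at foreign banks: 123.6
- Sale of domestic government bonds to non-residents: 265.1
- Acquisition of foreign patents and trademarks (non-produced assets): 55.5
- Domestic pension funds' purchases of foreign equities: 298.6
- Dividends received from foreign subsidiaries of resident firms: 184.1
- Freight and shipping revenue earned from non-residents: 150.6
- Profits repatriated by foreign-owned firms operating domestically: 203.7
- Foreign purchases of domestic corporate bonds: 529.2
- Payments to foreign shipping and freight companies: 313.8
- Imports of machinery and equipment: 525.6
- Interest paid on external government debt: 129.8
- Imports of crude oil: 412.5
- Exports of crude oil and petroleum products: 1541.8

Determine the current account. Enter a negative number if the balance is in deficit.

Goods: -525.6 - 412.5 + 1541.8 = 603.7
Services: -208.8 + 150.6 - 313.8 = -372.0
Primary income: -129.8 - 203.7 + 184.1 + 130.3 = -19.1
Secondary income: -59.1 + 59.2 = 0.1
Current account = 603.7 + (-372.0) + (-19.1) + 0.1 = 212.7
(Excluded from the current account — financial account: increase in resident deposits held at foreign banks 123.6, sale of domestic government bonds to non-residents 265.1, domestic pension funds' purchases of foreign equities 298.6, foreign purchases of domestic corporate bonds 529.2; capital account: acquisition of foreign patents and trademarks (non-produced assets) 55.5.)

212.7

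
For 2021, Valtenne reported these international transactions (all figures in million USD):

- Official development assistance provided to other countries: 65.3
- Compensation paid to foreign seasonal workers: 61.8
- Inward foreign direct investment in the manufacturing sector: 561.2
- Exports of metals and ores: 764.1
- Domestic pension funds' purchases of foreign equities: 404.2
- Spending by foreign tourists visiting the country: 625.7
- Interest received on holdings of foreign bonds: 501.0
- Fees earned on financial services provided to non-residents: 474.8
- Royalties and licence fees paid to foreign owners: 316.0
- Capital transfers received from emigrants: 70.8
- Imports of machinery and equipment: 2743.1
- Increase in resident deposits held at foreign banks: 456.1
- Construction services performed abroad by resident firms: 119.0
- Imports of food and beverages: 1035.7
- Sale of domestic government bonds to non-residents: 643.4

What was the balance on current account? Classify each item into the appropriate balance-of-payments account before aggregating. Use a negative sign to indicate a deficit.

-1737.3

Goods: -2743.1 - 1035.7 + 764.1 = -3014.7
Services: 474.8 + 119.0 - 316.0 + 625.7 = 903.5
Primary income: 501.0 - 61.8 = 439.2
Secondary income: -65.3
Current account = (-3014.7) + 903.5 + 439.2 + (-65.3) = -1737.3
(Excluded from the current account — financial account: inward foreign direct investment in the manufacturing sector 561.2, domestic pension funds' purchases of foreign equities 404.2, increase in resident deposits held at foreign banks 456.1, sale of domestic government bonds to non-residents 643.4; capital account: capital transfers received from emigrants 70.8.)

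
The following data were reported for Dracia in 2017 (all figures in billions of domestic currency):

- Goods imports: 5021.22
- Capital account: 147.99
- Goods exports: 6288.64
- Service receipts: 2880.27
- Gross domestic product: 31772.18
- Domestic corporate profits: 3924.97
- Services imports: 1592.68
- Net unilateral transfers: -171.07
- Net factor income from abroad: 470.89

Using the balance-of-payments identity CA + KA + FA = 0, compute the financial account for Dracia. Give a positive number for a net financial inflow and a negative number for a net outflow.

-3002.82

Goods balance = 6288.64 - 5021.22 = 1267.42
Services balance = 2880.27 - 1592.68 = 1287.59
Trade balance (goods + services) = 1267.42 + 1287.59 = 2555.01
Net primary income = 470.89
Net secondary income = -171.07
Current account = 2555.01 + 470.89 + (-171.07) = 2854.83
Financial account = -(2854.83 + 147.99) = -3002.82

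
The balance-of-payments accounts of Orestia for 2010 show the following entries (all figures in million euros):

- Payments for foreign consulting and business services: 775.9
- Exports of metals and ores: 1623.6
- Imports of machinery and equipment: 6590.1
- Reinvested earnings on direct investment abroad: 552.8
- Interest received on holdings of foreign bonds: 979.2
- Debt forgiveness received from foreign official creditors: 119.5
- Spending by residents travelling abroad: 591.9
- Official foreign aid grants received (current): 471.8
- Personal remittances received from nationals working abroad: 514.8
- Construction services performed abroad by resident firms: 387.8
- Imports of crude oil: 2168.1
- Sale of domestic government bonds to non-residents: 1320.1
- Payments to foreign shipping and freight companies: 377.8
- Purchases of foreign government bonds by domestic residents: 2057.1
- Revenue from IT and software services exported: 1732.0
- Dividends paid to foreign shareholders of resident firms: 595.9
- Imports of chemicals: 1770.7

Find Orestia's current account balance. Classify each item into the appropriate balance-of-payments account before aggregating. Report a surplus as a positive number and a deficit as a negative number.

-6608.4

Goods: -1770.7 - 6590.1 + 1623.6 - 2168.1 = -8905.3
Services: -377.8 + 387.8 - 591.9 - 775.9 + 1732.0 = 374.2
Primary income: 552.8 + 979.2 - 595.9 = 936.1
Secondary income: 471.8 + 514.8 = 986.6
Current account = (-8905.3) + 374.2 + 936.1 + 986.6 = -6608.4
(Excluded from the current account — capital account: debt forgiveness received from foreign official creditors 119.5; financial account: sale of domestic government bonds to non-residents 1320.1, purchases of foreign government bonds by domestic residents 2057.1.)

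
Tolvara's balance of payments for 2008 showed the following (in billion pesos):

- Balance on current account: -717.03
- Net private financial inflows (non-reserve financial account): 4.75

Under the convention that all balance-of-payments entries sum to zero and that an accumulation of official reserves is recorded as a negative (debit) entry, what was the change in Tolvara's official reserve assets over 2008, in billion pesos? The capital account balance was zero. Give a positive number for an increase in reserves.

-712.28

Official reserve transactions balance = -((-717.03) + 4.75) = 712.28
An accumulation of reserves is recorded as a debit (negative entry), so the change in the stock of reserves is the negative of that balance.
Change in official reserves = -(712.28) = -712.28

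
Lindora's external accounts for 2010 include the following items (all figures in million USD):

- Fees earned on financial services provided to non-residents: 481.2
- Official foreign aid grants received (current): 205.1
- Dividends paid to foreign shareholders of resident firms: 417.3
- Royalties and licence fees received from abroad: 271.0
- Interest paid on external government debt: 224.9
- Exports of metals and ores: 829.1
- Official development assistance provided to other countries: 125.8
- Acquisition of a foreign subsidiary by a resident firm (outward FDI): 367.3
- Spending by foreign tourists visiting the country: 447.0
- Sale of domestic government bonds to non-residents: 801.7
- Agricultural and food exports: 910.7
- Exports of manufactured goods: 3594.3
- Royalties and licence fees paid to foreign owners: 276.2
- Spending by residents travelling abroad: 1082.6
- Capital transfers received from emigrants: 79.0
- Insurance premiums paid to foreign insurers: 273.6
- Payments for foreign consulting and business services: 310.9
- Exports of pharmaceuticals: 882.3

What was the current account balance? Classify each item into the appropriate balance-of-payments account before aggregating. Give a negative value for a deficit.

Goods: 829.1 + 910.7 + 882.3 + 3594.3 = 6216.4
Services: 481.2 - 276.2 + 447.0 + 271.0 - 1082.6 - 273.6 - 310.9 = -744.1
Primary income: -417.3 - 224.9 = -642.2
Secondary income: -125.8 + 205.1 = 79.3
Current account = 6216.4 + (-744.1) + (-642.2) + 79.3 = 4909.4
(Excluded from the current account — financial account: acquisition of a foreign subsidiary by a resident firm (outward FDI) 367.3, sale of domestic government bonds to non-residents 801.7; capital account: capital transfers received from emigrants 79.0.)

4909.4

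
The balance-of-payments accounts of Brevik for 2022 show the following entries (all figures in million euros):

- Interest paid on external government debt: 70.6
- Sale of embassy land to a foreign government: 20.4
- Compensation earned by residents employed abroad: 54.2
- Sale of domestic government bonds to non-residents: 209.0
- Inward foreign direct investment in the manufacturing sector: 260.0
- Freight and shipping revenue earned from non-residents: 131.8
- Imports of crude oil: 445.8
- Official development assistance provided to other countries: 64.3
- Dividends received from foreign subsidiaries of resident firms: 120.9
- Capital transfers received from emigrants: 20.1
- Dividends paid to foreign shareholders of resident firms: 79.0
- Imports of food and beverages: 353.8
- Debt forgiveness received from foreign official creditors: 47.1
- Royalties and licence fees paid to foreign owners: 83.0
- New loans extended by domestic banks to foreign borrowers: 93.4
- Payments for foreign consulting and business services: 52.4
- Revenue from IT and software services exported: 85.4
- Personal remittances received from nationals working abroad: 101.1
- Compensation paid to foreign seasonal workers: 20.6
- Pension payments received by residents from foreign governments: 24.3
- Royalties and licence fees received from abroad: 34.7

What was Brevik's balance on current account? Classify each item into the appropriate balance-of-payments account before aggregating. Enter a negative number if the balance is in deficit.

Goods: -353.8 - 445.8 = -799.6
Services: -83.0 - 52.4 + 131.8 + 85.4 + 34.7 = 116.5
Primary income: 120.9 - 20.6 - 79.0 + 54.2 - 70.6 = 4.9
Secondary income: -64.3 + 101.1 + 24.3 = 61.1
Current account = (-799.6) + 116.5 + 4.9 + 61.1 = -617.1
(Excluded from the current account — capital account: sale of embassy land to a foreign government 20.4, capital transfers received from emigrants 20.1, debt forgiveness received from foreign official creditors 47.1; financial account: sale of domestic government bonds to non-residents 209.0, inward foreign direct investment in the manufacturing sector 260.0, new loans extended by domestic banks to foreign borrowers 93.4.)

-617.1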